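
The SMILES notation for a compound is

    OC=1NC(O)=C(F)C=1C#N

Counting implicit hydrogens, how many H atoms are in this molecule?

Walk through each heavy atom and fill implicit hydrogens from standard valence (C 4, N 3, O 2, S 2, halogen 1):
  atom 1: O, bond orders sum to 1 (valence 2) → 1 H
  atom 2: C, bond orders sum to 4 (valence 4) → 0 H
  atom 3: N, bond orders sum to 2 (valence 3) → 1 H
  atom 4: C, bond orders sum to 4 (valence 4) → 0 H
  atom 5: O, bond orders sum to 1 (valence 2) → 1 H
  atom 6: C, bond orders sum to 4 (valence 4) → 0 H
  atom 7: F (halogen, monovalent) → 0 H
  atom 8: C, bond orders sum to 4 (valence 4) → 0 H
  atom 9: C, bond orders sum to 4 (valence 4) → 0 H
  atom 10: N, bond orders sum to 3 (valence 3) → 0 H
Total hydrogens: 3.

3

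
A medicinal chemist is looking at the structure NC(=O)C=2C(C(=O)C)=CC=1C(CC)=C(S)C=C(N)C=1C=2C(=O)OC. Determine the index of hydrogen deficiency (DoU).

Degree of unsaturation = (number of rings) + (number of π bonds).
Ring closures in the SMILES: 2.
π bonds: 8 double bonds (each 1 DoU) → 8 DoU from unsaturation.
Total DoU = 2 + 8 = 10.

10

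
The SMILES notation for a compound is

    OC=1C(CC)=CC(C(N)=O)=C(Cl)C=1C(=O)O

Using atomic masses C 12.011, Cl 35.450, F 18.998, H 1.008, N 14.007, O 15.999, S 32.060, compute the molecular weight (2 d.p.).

First, the molecular formula is C10H10ClNO4 (counting implicit H from valence).
  C: 10 × 12.011 = 120.110
  Cl: 1 × 35.450 = 35.450
  H: 10 × 1.008 = 10.080
  N: 1 × 14.007 = 14.007
  O: 4 × 15.999 = 63.996
Sum: 10×12.011 + 1×35.450 + 10×1.008 + 1×14.007 + 4×15.999 = 243.643 → 243.64 g/mol.

243.64 g/mol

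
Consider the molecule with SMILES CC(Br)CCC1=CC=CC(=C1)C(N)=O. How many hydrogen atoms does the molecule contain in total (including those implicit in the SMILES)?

Walk through each heavy atom and fill implicit hydrogens from standard valence (C 4, N 3, O 2, S 2, halogen 1):
  atom 1: C, bond orders sum to 1 (valence 4) → 3 H
  atom 2: C, bond orders sum to 3 (valence 4) → 1 H
  atom 3: Br (halogen, monovalent) → 0 H
  atom 4: C, bond orders sum to 2 (valence 4) → 2 H
  atom 5: C, bond orders sum to 2 (valence 4) → 2 H
  atom 6: C, bond orders sum to 4 (valence 4) → 0 H
  atom 7: C, bond orders sum to 3 (valence 4) → 1 H
  atom 8: C, bond orders sum to 3 (valence 4) → 1 H
  atom 9: C, bond orders sum to 3 (valence 4) → 1 H
  atom 10: C, bond orders sum to 4 (valence 4) → 0 H
  atom 11: C, bond orders sum to 3 (valence 4) → 1 H
  atom 12: C, bond orders sum to 4 (valence 4) → 0 H
  atom 13: N, bond orders sum to 1 (valence 3) → 2 H
  atom 14: O, bond orders sum to 2 (valence 2) → 0 H
Total hydrogens: 14.

14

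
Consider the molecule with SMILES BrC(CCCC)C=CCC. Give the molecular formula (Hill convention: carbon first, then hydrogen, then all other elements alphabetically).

C9H17Br

Walk through each heavy atom and fill implicit hydrogens from standard valence (C 4, N 3, O 2, S 2, halogen 1):
  atom 1: Br (halogen, monovalent) → 0 H
  atom 2: C, bond orders sum to 3 (valence 4) → 1 H
  atom 3: C, bond orders sum to 2 (valence 4) → 2 H
  atom 4: C, bond orders sum to 2 (valence 4) → 2 H
  atom 5: C, bond orders sum to 2 (valence 4) → 2 H
  atom 6: C, bond orders sum to 1 (valence 4) → 3 H
  atom 7: C, bond orders sum to 3 (valence 4) → 1 H
  atom 8: C, bond orders sum to 3 (valence 4) → 1 H
  atom 9: C, bond orders sum to 2 (valence 4) → 2 H
  atom 10: C, bond orders sum to 1 (valence 4) → 3 H
Totals → C:9, H:17, Br:1.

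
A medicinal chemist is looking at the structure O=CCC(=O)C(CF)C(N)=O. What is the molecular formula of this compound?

C6H8FNO3

Walk through each heavy atom and fill implicit hydrogens from standard valence (C 4, N 3, O 2, S 2, halogen 1):
  atom 1: O, bond orders sum to 2 (valence 2) → 0 H
  atom 2: C, bond orders sum to 3 (valence 4) → 1 H
  atom 3: C, bond orders sum to 2 (valence 4) → 2 H
  atom 4: C, bond orders sum to 4 (valence 4) → 0 H
  atom 5: O, bond orders sum to 2 (valence 2) → 0 H
  atom 6: C, bond orders sum to 3 (valence 4) → 1 H
  atom 7: C, bond orders sum to 2 (valence 4) → 2 H
  atom 8: F (halogen, monovalent) → 0 H
  atom 9: C, bond orders sum to 4 (valence 4) → 0 H
  atom 10: N, bond orders sum to 1 (valence 3) → 2 H
  atom 11: O, bond orders sum to 2 (valence 2) → 0 H
Totals → C:6, H:8, F:1, N:1, O:3.
In Hill order: C6H8FNO3.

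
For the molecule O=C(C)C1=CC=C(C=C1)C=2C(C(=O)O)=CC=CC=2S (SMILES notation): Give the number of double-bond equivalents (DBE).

Degree of unsaturation = (number of rings) + (number of π bonds).
Ring closures in the SMILES: 2.
π bonds: 8 double bonds (each 1 DoU) → 8 DoU from unsaturation.
Total DoU = 2 + 8 = 10.

10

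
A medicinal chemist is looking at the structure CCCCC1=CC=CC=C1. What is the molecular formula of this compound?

Walk through each heavy atom and fill implicit hydrogens from standard valence (C 4, N 3, O 2, S 2, halogen 1):
  atom 1: C, bond orders sum to 1 (valence 4) → 3 H
  atom 2: C, bond orders sum to 2 (valence 4) → 2 H
  atom 3: C, bond orders sum to 2 (valence 4) → 2 H
  atom 4: C, bond orders sum to 2 (valence 4) → 2 H
  atom 5: C, bond orders sum to 4 (valence 4) → 0 H
  atom 6: C, bond orders sum to 3 (valence 4) → 1 H
  atom 7: C, bond orders sum to 3 (valence 4) → 1 H
  atom 8: C, bond orders sum to 3 (valence 4) → 1 H
  atom 9: C, bond orders sum to 3 (valence 4) → 1 H
  atom 10: C, bond orders sum to 3 (valence 4) → 1 H
Totals → C:10, H:14.

C10H14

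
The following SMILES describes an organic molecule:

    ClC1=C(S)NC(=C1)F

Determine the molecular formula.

Walk through each heavy atom and fill implicit hydrogens from standard valence (C 4, N 3, O 2, S 2, halogen 1):
  atom 1: Cl (halogen, monovalent) → 0 H
  atom 2: C, bond orders sum to 4 (valence 4) → 0 H
  atom 3: C, bond orders sum to 4 (valence 4) → 0 H
  atom 4: S, bond orders sum to 1 (valence 2) → 1 H
  atom 5: N, bond orders sum to 2 (valence 3) → 1 H
  atom 6: C, bond orders sum to 4 (valence 4) → 0 H
  atom 7: C, bond orders sum to 3 (valence 4) → 1 H
  atom 8: F (halogen, monovalent) → 0 H
Totals → C:4, H:3, Cl:1, F:1, N:1, S:1.

C4H3ClFNS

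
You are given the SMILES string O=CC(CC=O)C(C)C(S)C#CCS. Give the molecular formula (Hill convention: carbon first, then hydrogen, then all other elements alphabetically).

Walk through each heavy atom and fill implicit hydrogens from standard valence (C 4, N 3, O 2, S 2, halogen 1):
  atom 1: O, bond orders sum to 2 (valence 2) → 0 H
  atom 2: C, bond orders sum to 3 (valence 4) → 1 H
  atom 3: C, bond orders sum to 3 (valence 4) → 1 H
  atom 4: C, bond orders sum to 2 (valence 4) → 2 H
  atom 5: C, bond orders sum to 3 (valence 4) → 1 H
  atom 6: O, bond orders sum to 2 (valence 2) → 0 H
  atom 7: C, bond orders sum to 3 (valence 4) → 1 H
  atom 8: C, bond orders sum to 1 (valence 4) → 3 H
  atom 9: C, bond orders sum to 3 (valence 4) → 1 H
  atom 10: S, bond orders sum to 1 (valence 2) → 1 H
  atom 11: C, bond orders sum to 4 (valence 4) → 0 H
  atom 12: C, bond orders sum to 4 (valence 4) → 0 H
  atom 13: C, bond orders sum to 2 (valence 4) → 2 H
  atom 14: S, bond orders sum to 1 (valence 2) → 1 H
Totals → C:10, H:14, O:2, S:2.
In Hill order: C10H14O2S2.

C10H14O2S2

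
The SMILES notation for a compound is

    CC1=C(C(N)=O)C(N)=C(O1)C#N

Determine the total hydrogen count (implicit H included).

7

Walk through each heavy atom and fill implicit hydrogens from standard valence (C 4, N 3, O 2, S 2, halogen 1):
  atom 1: C, bond orders sum to 1 (valence 4) → 3 H
  atom 2: C, bond orders sum to 4 (valence 4) → 0 H
  atom 3: C, bond orders sum to 4 (valence 4) → 0 H
  atom 4: C, bond orders sum to 4 (valence 4) → 0 H
  atom 5: N, bond orders sum to 1 (valence 3) → 2 H
  atom 6: O, bond orders sum to 2 (valence 2) → 0 H
  atom 7: C, bond orders sum to 4 (valence 4) → 0 H
  atom 8: N, bond orders sum to 1 (valence 3) → 2 H
  atom 9: C, bond orders sum to 4 (valence 4) → 0 H
  atom 10: O, bond orders sum to 2 (valence 2) → 0 H
  atom 11: C, bond orders sum to 4 (valence 4) → 0 H
  atom 12: N, bond orders sum to 3 (valence 3) → 0 H
Total hydrogens: 7.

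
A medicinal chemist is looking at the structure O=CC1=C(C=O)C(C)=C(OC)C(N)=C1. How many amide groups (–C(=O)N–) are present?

Scan the SMILES for the amide motif — none present.
Groups that are present: 2 aldehyde, 1 ether, 1 primary amine.

0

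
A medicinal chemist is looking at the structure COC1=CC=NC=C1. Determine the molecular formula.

Walk through each heavy atom and fill implicit hydrogens from standard valence (C 4, N 3, O 2, S 2, halogen 1):
  atom 1: C, bond orders sum to 1 (valence 4) → 3 H
  atom 2: O, bond orders sum to 2 (valence 2) → 0 H
  atom 3: C, bond orders sum to 4 (valence 4) → 0 H
  atom 4: C, bond orders sum to 3 (valence 4) → 1 H
  atom 5: C, bond orders sum to 3 (valence 4) → 1 H
  atom 6: N, bond orders sum to 3 (valence 3) → 0 H
  atom 7: C, bond orders sum to 3 (valence 4) → 1 H
  atom 8: C, bond orders sum to 3 (valence 4) → 1 H
Totals → C:6, H:7, N:1, O:1.

C6H7NO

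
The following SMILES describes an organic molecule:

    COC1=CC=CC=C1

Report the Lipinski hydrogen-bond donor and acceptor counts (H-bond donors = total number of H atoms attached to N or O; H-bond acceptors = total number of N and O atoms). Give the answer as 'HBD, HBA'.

0, 1

Donors: find every N or O and count the H atoms it carries.
  atom 2 (O): bond orders sum to 2 → 0 H
Lipinski HBD = 0.
Acceptors: N atoms = 0, O atoms = 1 → HBA = 1.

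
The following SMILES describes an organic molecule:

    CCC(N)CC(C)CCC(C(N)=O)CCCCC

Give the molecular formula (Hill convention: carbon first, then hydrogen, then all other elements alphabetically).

C15H32N2O

Walk through each heavy atom and fill implicit hydrogens from standard valence (C 4, N 3, O 2, S 2, halogen 1):
  atom 1: C, bond orders sum to 1 (valence 4) → 3 H
  atom 2: C, bond orders sum to 2 (valence 4) → 2 H
  atom 3: C, bond orders sum to 3 (valence 4) → 1 H
  atom 4: N, bond orders sum to 1 (valence 3) → 2 H
  atom 5: C, bond orders sum to 2 (valence 4) → 2 H
  atom 6: C, bond orders sum to 3 (valence 4) → 1 H
  atom 7: C, bond orders sum to 1 (valence 4) → 3 H
  atom 8: C, bond orders sum to 2 (valence 4) → 2 H
  atom 9: C, bond orders sum to 2 (valence 4) → 2 H
  atom 10: C, bond orders sum to 3 (valence 4) → 1 H
  atom 11: C, bond orders sum to 4 (valence 4) → 0 H
  atom 12: N, bond orders sum to 1 (valence 3) → 2 H
  atom 13: O, bond orders sum to 2 (valence 2) → 0 H
  atom 14: C, bond orders sum to 2 (valence 4) → 2 H
  atom 15: C, bond orders sum to 2 (valence 4) → 2 H
  atom 16: C, bond orders sum to 2 (valence 4) → 2 H
  atom 17: C, bond orders sum to 2 (valence 4) → 2 H
  atom 18: C, bond orders sum to 1 (valence 4) → 3 H
Totals → C:15, H:32, N:2, O:1.
In Hill order: C15H32N2O.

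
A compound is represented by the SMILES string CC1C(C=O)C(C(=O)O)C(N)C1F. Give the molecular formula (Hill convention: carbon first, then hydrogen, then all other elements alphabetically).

C8H12FNO3

Walk through each heavy atom and fill implicit hydrogens from standard valence (C 4, N 3, O 2, S 2, halogen 1):
  atom 1: C, bond orders sum to 1 (valence 4) → 3 H
  atom 2: C, bond orders sum to 3 (valence 4) → 1 H
  atom 3: C, bond orders sum to 3 (valence 4) → 1 H
  atom 4: C, bond orders sum to 3 (valence 4) → 1 H
  atom 5: O, bond orders sum to 2 (valence 2) → 0 H
  atom 6: C, bond orders sum to 3 (valence 4) → 1 H
  atom 7: C, bond orders sum to 4 (valence 4) → 0 H
  atom 8: O, bond orders sum to 2 (valence 2) → 0 H
  atom 9: O, bond orders sum to 1 (valence 2) → 1 H
  atom 10: C, bond orders sum to 3 (valence 4) → 1 H
  atom 11: N, bond orders sum to 1 (valence 3) → 2 H
  atom 12: C, bond orders sum to 3 (valence 4) → 1 H
  atom 13: F (halogen, monovalent) → 0 H
Totals → C:8, H:12, F:1, N:1, O:3.
In Hill order: C8H12FNO3.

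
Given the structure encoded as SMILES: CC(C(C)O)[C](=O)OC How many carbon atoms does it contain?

6

Count every carbon token in the SMILES (each C, including those in ring-closure positions and inside branches).
Carbon count: 6.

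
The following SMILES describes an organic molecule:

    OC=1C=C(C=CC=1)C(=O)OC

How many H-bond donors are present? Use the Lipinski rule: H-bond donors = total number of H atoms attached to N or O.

Donors: find every N or O and count the H atoms it carries.
  atom 1 (O): bond orders sum to 1 → 1 H
  atom 9 (O): bond orders sum to 2 → 0 H
  atom 10 (O): bond orders sum to 2 → 0 H
Lipinski HBD = 1.

1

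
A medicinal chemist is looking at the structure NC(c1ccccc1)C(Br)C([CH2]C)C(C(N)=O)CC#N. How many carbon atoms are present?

Count every carbon token in the SMILES (each C, including those in ring-closure positions and inside branches).
Carbon count: 15.

15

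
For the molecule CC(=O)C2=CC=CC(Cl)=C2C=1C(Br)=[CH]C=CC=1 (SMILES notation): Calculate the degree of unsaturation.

Degree of unsaturation = (number of rings) + (number of π bonds).
Ring closures in the SMILES: 2.
π bonds: 7 double bonds (each 1 DoU) → 7 DoU from unsaturation.
Total DoU = 2 + 7 = 9.

9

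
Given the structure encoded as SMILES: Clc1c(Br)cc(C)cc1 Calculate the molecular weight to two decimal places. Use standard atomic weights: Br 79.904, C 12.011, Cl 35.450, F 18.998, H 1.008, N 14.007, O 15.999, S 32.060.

First, the molecular formula is C7H6BrCl (counting implicit H from valence).
  Br: 1 × 79.904 = 79.904
  C: 7 × 12.011 = 84.077
  Cl: 1 × 35.450 = 35.450
  H: 6 × 1.008 = 6.048
Sum: 1×79.904 + 7×12.011 + 1×35.450 + 6×1.008 = 205.479 → 205.48 g/mol.

205.48 g/mol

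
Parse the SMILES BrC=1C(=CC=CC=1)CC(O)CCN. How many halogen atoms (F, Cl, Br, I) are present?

Halogen atoms appear at heavy-atom position 1 (1×Br).
Other groups present: 1 hydroxyl, 1 primary amine.
Halogen count: 1.

1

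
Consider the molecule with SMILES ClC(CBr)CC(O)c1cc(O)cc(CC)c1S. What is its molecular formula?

C12H16BrClO2S

Walk through each heavy atom and fill implicit hydrogens from standard valence (C 4, N 3, O 2, S 2, halogen 1); for lowercase aromatic atoms, an aromatic c carries 1 H when it has two neighbours and 0 H with three, and aromatic n carries 0 H:
  atom 1: Cl (halogen, monovalent) → 0 H
  atom 2: C, bond orders sum to 3 (valence 4) → 1 H
  atom 3: C, bond orders sum to 2 (valence 4) → 2 H
  atom 4: Br (halogen, monovalent) → 0 H
  atom 5: C, bond orders sum to 2 (valence 4) → 2 H
  atom 6: C, bond orders sum to 3 (valence 4) → 1 H
  atom 7: O, bond orders sum to 1 (valence 2) → 1 H
  atom 8: aromatic c, 3 neighbours → 0 H
  atom 9: aromatic c, 2 neighbours → 1 H
  atom 10: aromatic c, 3 neighbours → 0 H
  atom 11: O, bond orders sum to 1 (valence 2) → 1 H
  atom 12: aromatic c, 2 neighbours → 1 H
  atom 13: aromatic c, 3 neighbours → 0 H
  atom 14: C, bond orders sum to 2 (valence 4) → 2 H
  atom 15: C, bond orders sum to 1 (valence 4) → 3 H
  atom 16: aromatic c, 3 neighbours → 0 H
  atom 17: S, bond orders sum to 1 (valence 2) → 1 H
Totals → C:12, H:16, Br:1, Cl:1, O:2, S:1.
In Hill order: C12H16BrClO2S.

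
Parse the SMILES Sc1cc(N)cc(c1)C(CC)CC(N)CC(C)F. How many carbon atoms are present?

Count every carbon token in the SMILES (each C, including those in ring-closure positions and inside branches).
Carbon count: 14.

14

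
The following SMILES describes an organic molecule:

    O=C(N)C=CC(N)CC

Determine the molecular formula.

Walk through each heavy atom and fill implicit hydrogens from standard valence (C 4, N 3, O 2, S 2, halogen 1):
  atom 1: O, bond orders sum to 2 (valence 2) → 0 H
  atom 2: C, bond orders sum to 4 (valence 4) → 0 H
  atom 3: N, bond orders sum to 1 (valence 3) → 2 H
  atom 4: C, bond orders sum to 3 (valence 4) → 1 H
  atom 5: C, bond orders sum to 3 (valence 4) → 1 H
  atom 6: C, bond orders sum to 3 (valence 4) → 1 H
  atom 7: N, bond orders sum to 1 (valence 3) → 2 H
  atom 8: C, bond orders sum to 2 (valence 4) → 2 H
  atom 9: C, bond orders sum to 1 (valence 4) → 3 H
Totals → C:6, H:12, N:2, O:1.

C6H12N2O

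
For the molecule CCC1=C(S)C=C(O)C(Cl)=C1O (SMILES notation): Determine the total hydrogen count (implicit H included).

Walk through each heavy atom and fill implicit hydrogens from standard valence (C 4, N 3, O 2, S 2, halogen 1):
  atom 1: C, bond orders sum to 1 (valence 4) → 3 H
  atom 2: C, bond orders sum to 2 (valence 4) → 2 H
  atom 3: C, bond orders sum to 4 (valence 4) → 0 H
  atom 4: C, bond orders sum to 4 (valence 4) → 0 H
  atom 5: S, bond orders sum to 1 (valence 2) → 1 H
  atom 6: C, bond orders sum to 3 (valence 4) → 1 H
  atom 7: C, bond orders sum to 4 (valence 4) → 0 H
  atom 8: O, bond orders sum to 1 (valence 2) → 1 H
  atom 9: C, bond orders sum to 4 (valence 4) → 0 H
  atom 10: Cl (halogen, monovalent) → 0 H
  atom 11: C, bond orders sum to 4 (valence 4) → 0 H
  atom 12: O, bond orders sum to 1 (valence 2) → 1 H
Total hydrogens: 9.

9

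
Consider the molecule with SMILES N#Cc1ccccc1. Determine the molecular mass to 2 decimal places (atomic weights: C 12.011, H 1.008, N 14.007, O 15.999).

First, the molecular formula is C7H5N (counting implicit H from valence).
  C: 7 × 12.011 = 84.077
  H: 5 × 1.008 = 5.040
  N: 1 × 14.007 = 14.007
Sum: 7×12.011 + 5×1.008 + 1×14.007 = 103.124 → 103.12 g/mol.

103.12 g/mol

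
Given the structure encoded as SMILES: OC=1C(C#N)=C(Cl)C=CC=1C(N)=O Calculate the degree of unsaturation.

7

Molecular formula: C8H5ClN2O2.
DoU = (2C + 2 + N − H − X) / 2, where X is the halogen count and O/S are ignored.
    = (2·8 + 2 + 2 − 5 − 1) / 2 = 14 / 2 = 7.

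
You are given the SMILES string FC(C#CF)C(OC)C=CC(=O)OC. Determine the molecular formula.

C9H10F2O3

Walk through each heavy atom and fill implicit hydrogens from standard valence (C 4, N 3, O 2, S 2, halogen 1):
  atom 1: F (halogen, monovalent) → 0 H
  atom 2: C, bond orders sum to 3 (valence 4) → 1 H
  atom 3: C, bond orders sum to 4 (valence 4) → 0 H
  atom 4: C, bond orders sum to 4 (valence 4) → 0 H
  atom 5: F (halogen, monovalent) → 0 H
  atom 6: C, bond orders sum to 3 (valence 4) → 1 H
  atom 7: O, bond orders sum to 2 (valence 2) → 0 H
  atom 8: C, bond orders sum to 1 (valence 4) → 3 H
  atom 9: C, bond orders sum to 3 (valence 4) → 1 H
  atom 10: C, bond orders sum to 3 (valence 4) → 1 H
  atom 11: C, bond orders sum to 4 (valence 4) → 0 H
  atom 12: O, bond orders sum to 2 (valence 2) → 0 H
  atom 13: O, bond orders sum to 2 (valence 2) → 0 H
  atom 14: C, bond orders sum to 1 (valence 4) → 3 H
Totals → C:9, H:10, F:2, O:3.
In Hill order: C9H10F2O3.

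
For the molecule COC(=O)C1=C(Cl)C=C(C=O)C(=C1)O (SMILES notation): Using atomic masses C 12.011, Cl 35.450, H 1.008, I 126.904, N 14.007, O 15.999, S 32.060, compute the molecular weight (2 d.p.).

First, the molecular formula is C9H7ClO4 (counting implicit H from valence).
  C: 9 × 12.011 = 108.099
  Cl: 1 × 35.450 = 35.450
  H: 7 × 1.008 = 7.056
  O: 4 × 15.999 = 63.996
Sum: 9×12.011 + 1×35.450 + 7×1.008 + 4×15.999 = 214.601 → 214.60 g/mol.

214.60 g/mol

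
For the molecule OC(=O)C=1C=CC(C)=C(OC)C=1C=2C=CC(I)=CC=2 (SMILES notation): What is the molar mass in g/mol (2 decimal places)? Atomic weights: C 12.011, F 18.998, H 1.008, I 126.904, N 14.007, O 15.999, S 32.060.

First, the molecular formula is C15H13IO3 (counting implicit H from valence).
  C: 15 × 12.011 = 180.165
  H: 13 × 1.008 = 13.104
  I: 1 × 126.904 = 126.904
  O: 3 × 15.999 = 47.997
Sum: 15×12.011 + 13×1.008 + 1×126.904 + 3×15.999 = 368.170 → 368.17 g/mol.

368.17 g/mol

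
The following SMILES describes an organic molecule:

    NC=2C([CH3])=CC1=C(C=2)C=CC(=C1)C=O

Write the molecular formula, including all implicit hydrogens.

C12H11NO

Walk through each heavy atom and fill implicit hydrogens from standard valence (C 4, N 3, O 2, S 2, halogen 1):
  atom 1: N, bond orders sum to 1 (valence 3) → 2 H
  atom 2: C, bond orders sum to 4 (valence 4) → 0 H
  atom 3: C, bond orders sum to 4 (valence 4) → 0 H
  atom 4: C with explicit H count 3
  atom 5: C, bond orders sum to 3 (valence 4) → 1 H
  atom 6: C, bond orders sum to 4 (valence 4) → 0 H
  atom 7: C, bond orders sum to 4 (valence 4) → 0 H
  atom 8: C, bond orders sum to 3 (valence 4) → 1 H
  atom 9: C, bond orders sum to 3 (valence 4) → 1 H
  atom 10: C, bond orders sum to 3 (valence 4) → 1 H
  atom 11: C, bond orders sum to 4 (valence 4) → 0 H
  atom 12: C, bond orders sum to 3 (valence 4) → 1 H
  atom 13: C, bond orders sum to 3 (valence 4) → 1 H
  atom 14: O, bond orders sum to 2 (valence 2) → 0 H
Totals → C:12, H:11, N:1, O:1.
In Hill order: C12H11NO.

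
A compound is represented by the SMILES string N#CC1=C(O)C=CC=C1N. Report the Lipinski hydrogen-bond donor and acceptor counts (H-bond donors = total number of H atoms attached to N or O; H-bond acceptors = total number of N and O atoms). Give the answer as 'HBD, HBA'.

3, 3

Donors: find every N or O and count the H atoms it carries.
  atom 1 (N): bond orders sum to 3 → 0 H
  atom 5 (O): bond orders sum to 1 → 1 H
  atom 10 (N): bond orders sum to 1 → 2 H
Lipinski HBD = 3.
Acceptors: N atoms = 2, O atoms = 1 → HBA = 3.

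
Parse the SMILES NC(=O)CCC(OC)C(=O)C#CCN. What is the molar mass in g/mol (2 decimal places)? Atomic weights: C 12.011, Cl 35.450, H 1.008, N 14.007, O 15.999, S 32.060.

First, the molecular formula is C9H14N2O3 (counting implicit H from valence).
  C: 9 × 12.011 = 108.099
  H: 14 × 1.008 = 14.112
  N: 2 × 14.007 = 28.014
  O: 3 × 15.999 = 47.997
Sum: 9×12.011 + 14×1.008 + 2×14.007 + 3×15.999 = 198.222 → 198.22 g/mol.

198.22 g/mol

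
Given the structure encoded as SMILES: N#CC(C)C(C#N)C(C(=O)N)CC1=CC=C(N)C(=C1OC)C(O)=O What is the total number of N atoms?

4

Scan the SMILES for N atoms (remember two-letter symbols like Cl and Br are single atoms).
Nitrogen count: 4.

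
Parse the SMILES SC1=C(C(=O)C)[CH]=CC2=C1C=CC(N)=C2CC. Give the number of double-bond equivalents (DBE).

8

Molecular formula: C14H15NOS.
DoU = (2C + 2 + N − H − X) / 2, where X is the halogen count and O/S are ignored.
    = (2·14 + 2 + 1 − 15 − 0) / 2 = 16 / 2 = 8.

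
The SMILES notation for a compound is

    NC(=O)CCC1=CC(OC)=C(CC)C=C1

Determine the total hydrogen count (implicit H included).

Walk through each heavy atom and fill implicit hydrogens from standard valence (C 4, N 3, O 2, S 2, halogen 1):
  atom 1: N, bond orders sum to 1 (valence 3) → 2 H
  atom 2: C, bond orders sum to 4 (valence 4) → 0 H
  atom 3: O, bond orders sum to 2 (valence 2) → 0 H
  atom 4: C, bond orders sum to 2 (valence 4) → 2 H
  atom 5: C, bond orders sum to 2 (valence 4) → 2 H
  atom 6: C, bond orders sum to 4 (valence 4) → 0 H
  atom 7: C, bond orders sum to 3 (valence 4) → 1 H
  atom 8: C, bond orders sum to 4 (valence 4) → 0 H
  atom 9: O, bond orders sum to 2 (valence 2) → 0 H
  atom 10: C, bond orders sum to 1 (valence 4) → 3 H
  atom 11: C, bond orders sum to 4 (valence 4) → 0 H
  atom 12: C, bond orders sum to 2 (valence 4) → 2 H
  atom 13: C, bond orders sum to 1 (valence 4) → 3 H
  atom 14: C, bond orders sum to 3 (valence 4) → 1 H
  atom 15: C, bond orders sum to 3 (valence 4) → 1 H
Total hydrogens: 17.

17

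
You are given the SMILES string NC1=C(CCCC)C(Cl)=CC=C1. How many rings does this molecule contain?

In SMILES, each pair of matching ring-closure digits denotes one ring-closing bond; the number of such bonds equals the number of independent rings.
Ring-closure bonds here: 1.

1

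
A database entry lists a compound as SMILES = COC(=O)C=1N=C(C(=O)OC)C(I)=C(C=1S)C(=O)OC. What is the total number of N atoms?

1

Scan the SMILES for N atoms (remember two-letter symbols like Cl and Br are single atoms).
Nitrogen count: 1.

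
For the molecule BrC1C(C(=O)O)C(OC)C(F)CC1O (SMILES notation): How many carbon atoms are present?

Count every carbon token in the SMILES (each C, including those in ring-closure positions and inside branches).
Carbon count: 8.

8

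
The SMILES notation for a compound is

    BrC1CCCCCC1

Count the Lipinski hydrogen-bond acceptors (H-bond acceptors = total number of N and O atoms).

N atoms: 0; O atoms: 0.
Lipinski HBA = 0 + 0 = 0.

0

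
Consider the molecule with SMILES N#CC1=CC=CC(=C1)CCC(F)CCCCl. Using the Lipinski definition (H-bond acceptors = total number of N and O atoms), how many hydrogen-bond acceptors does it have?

N atoms: 1; O atoms: 0.
Lipinski HBA = 1 + 0 = 1.

1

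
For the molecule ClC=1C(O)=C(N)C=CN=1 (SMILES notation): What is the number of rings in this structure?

1

In SMILES, each pair of matching ring-closure digits denotes one ring-closing bond; the number of such bonds equals the number of independent rings.
Ring-closure bonds here: 1.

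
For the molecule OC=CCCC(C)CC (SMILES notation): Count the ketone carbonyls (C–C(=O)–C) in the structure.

0

Scan the SMILES for the ketone motif — none present.
Groups that are present: 1 alkene, 1 hydroxyl.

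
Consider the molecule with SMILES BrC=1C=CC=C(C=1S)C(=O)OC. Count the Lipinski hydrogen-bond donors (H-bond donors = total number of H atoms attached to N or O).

0

Donors: find every N or O and count the H atoms it carries.
  atom 10 (O): bond orders sum to 2 → 0 H
  atom 11 (O): bond orders sum to 2 → 0 H
Lipinski HBD = 0.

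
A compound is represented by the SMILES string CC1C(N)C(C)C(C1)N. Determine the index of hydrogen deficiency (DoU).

Degree of unsaturation = (number of rings) + (number of π bonds).
Ring closures in the SMILES: 1.
π bonds: none → 0 DoU from unsaturation.
Total DoU = 1 + 0 = 1.

1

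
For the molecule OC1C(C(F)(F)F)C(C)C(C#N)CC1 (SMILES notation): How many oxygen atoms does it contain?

Scan the SMILES for O atoms (remember two-letter symbols like Cl and Br are single atoms).
Oxygen count: 1.

1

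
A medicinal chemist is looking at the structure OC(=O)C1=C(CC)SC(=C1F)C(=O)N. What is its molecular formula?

Walk through each heavy atom and fill implicit hydrogens from standard valence (C 4, N 3, O 2, S 2, halogen 1):
  atom 1: O, bond orders sum to 1 (valence 2) → 1 H
  atom 2: C, bond orders sum to 4 (valence 4) → 0 H
  atom 3: O, bond orders sum to 2 (valence 2) → 0 H
  atom 4: C, bond orders sum to 4 (valence 4) → 0 H
  atom 5: C, bond orders sum to 4 (valence 4) → 0 H
  atom 6: C, bond orders sum to 2 (valence 4) → 2 H
  atom 7: C, bond orders sum to 1 (valence 4) → 3 H
  atom 8: S, bond orders sum to 2 (valence 2) → 0 H
  atom 9: C, bond orders sum to 4 (valence 4) → 0 H
  atom 10: C, bond orders sum to 4 (valence 4) → 0 H
  atom 11: F (halogen, monovalent) → 0 H
  atom 12: C, bond orders sum to 4 (valence 4) → 0 H
  atom 13: O, bond orders sum to 2 (valence 2) → 0 H
  atom 14: N, bond orders sum to 1 (valence 3) → 2 H
Totals → C:8, H:8, F:1, N:1, O:3, S:1.
In Hill order: C8H8FNO3S.

C8H8FNO3S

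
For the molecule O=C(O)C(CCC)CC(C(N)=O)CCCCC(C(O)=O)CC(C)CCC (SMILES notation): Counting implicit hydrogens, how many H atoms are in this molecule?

37

Walk through each heavy atom and fill implicit hydrogens from standard valence (C 4, N 3, O 2, S 2, halogen 1):
  atom 1: O, bond orders sum to 2 (valence 2) → 0 H
  atom 2: C, bond orders sum to 4 (valence 4) → 0 H
  atom 3: O, bond orders sum to 1 (valence 2) → 1 H
  atom 4: C, bond orders sum to 3 (valence 4) → 1 H
  atom 5: C, bond orders sum to 2 (valence 4) → 2 H
  atom 6: C, bond orders sum to 2 (valence 4) → 2 H
  atom 7: C, bond orders sum to 1 (valence 4) → 3 H
  atom 8: C, bond orders sum to 2 (valence 4) → 2 H
  atom 9: C, bond orders sum to 3 (valence 4) → 1 H
  atom 10: C, bond orders sum to 4 (valence 4) → 0 H
  atom 11: N, bond orders sum to 1 (valence 3) → 2 H
  atom 12: O, bond orders sum to 2 (valence 2) → 0 H
  atom 13: C, bond orders sum to 2 (valence 4) → 2 H
  atom 14: C, bond orders sum to 2 (valence 4) → 2 H
  atom 15: C, bond orders sum to 2 (valence 4) → 2 H
  atom 16: C, bond orders sum to 2 (valence 4) → 2 H
  atom 17: C, bond orders sum to 3 (valence 4) → 1 H
  atom 18: C, bond orders sum to 4 (valence 4) → 0 H
  atom 19: O, bond orders sum to 1 (valence 2) → 1 H
  atom 20: O, bond orders sum to 2 (valence 2) → 0 H
  atom 21: C, bond orders sum to 2 (valence 4) → 2 H
  atom 22: C, bond orders sum to 3 (valence 4) → 1 H
  atom 23: C, bond orders sum to 1 (valence 4) → 3 H
  atom 24: C, bond orders sum to 2 (valence 4) → 2 H
  atom 25: C, bond orders sum to 2 (valence 4) → 2 H
  atom 26: C, bond orders sum to 1 (valence 4) → 3 H
Total hydrogens: 37.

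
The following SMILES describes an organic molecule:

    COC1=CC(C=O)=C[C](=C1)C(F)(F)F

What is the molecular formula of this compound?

C9H7F3O2

Walk through each heavy atom and fill implicit hydrogens from standard valence (C 4, N 3, O 2, S 2, halogen 1):
  atom 1: C, bond orders sum to 1 (valence 4) → 3 H
  atom 2: O, bond orders sum to 2 (valence 2) → 0 H
  atom 3: C, bond orders sum to 4 (valence 4) → 0 H
  atom 4: C, bond orders sum to 3 (valence 4) → 1 H
  atom 5: C, bond orders sum to 4 (valence 4) → 0 H
  atom 6: C, bond orders sum to 3 (valence 4) → 1 H
  atom 7: O, bond orders sum to 2 (valence 2) → 0 H
  atom 8: C, bond orders sum to 3 (valence 4) → 1 H
  atom 9: C with explicit H count 0
  atom 10: C, bond orders sum to 3 (valence 4) → 1 H
  atom 11: C, bond orders sum to 4 (valence 4) → 0 H
  atom 12: F (halogen, monovalent) → 0 H
  atom 13: F (halogen, monovalent) → 0 H
  atom 14: F (halogen, monovalent) → 0 H
Totals → C:9, H:7, F:3, O:2.
In Hill order: C9H7F3O2.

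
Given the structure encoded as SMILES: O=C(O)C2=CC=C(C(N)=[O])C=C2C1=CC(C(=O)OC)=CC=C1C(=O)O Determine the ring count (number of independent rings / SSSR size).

2

In SMILES, each pair of matching ring-closure digits denotes one ring-closing bond; the number of such bonds equals the number of independent rings.
Ring-closure bonds here: 2.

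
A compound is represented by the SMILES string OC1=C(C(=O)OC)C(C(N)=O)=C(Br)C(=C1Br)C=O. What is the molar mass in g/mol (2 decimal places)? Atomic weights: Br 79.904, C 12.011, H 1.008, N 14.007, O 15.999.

380.98 g/mol

First, the molecular formula is C10H7Br2NO5 (counting implicit H from valence).
  Br: 2 × 79.904 = 159.808
  C: 10 × 12.011 = 120.110
  H: 7 × 1.008 = 7.056
  N: 1 × 14.007 = 14.007
  O: 5 × 15.999 = 79.995
Sum: 2×79.904 + 10×12.011 + 7×1.008 + 1×14.007 + 5×15.999 = 380.976 → 380.98 g/mol.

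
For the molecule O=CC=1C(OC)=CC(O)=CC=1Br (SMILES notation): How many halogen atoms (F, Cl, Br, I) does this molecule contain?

1

Halogen atoms appear at heavy-atom position 12 (1×Br).
Other groups present: 1 aldehyde, 1 ether, 1 hydroxyl.
Halogen count: 1.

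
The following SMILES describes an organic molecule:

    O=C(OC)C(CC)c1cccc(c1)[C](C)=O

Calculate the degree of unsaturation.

6

Molecular formula: C13H16O3.
DoU = (2C + 2 + N − H − X) / 2, where X is the halogen count and O/S are ignored.
    = (2·13 + 2 + 0 − 16 − 0) / 2 = 12 / 2 = 6.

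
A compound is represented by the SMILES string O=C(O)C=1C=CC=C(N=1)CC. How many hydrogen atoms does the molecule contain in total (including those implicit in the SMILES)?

9

Walk through each heavy atom and fill implicit hydrogens from standard valence (C 4, N 3, O 2, S 2, halogen 1):
  atom 1: O, bond orders sum to 2 (valence 2) → 0 H
  atom 2: C, bond orders sum to 4 (valence 4) → 0 H
  atom 3: O, bond orders sum to 1 (valence 2) → 1 H
  atom 4: C, bond orders sum to 4 (valence 4) → 0 H
  atom 5: C, bond orders sum to 3 (valence 4) → 1 H
  atom 6: C, bond orders sum to 3 (valence 4) → 1 H
  atom 7: C, bond orders sum to 3 (valence 4) → 1 H
  atom 8: C, bond orders sum to 4 (valence 4) → 0 H
  atom 9: N, bond orders sum to 3 (valence 3) → 0 H
  atom 10: C, bond orders sum to 2 (valence 4) → 2 H
  atom 11: C, bond orders sum to 1 (valence 4) → 3 H
Total hydrogens: 9.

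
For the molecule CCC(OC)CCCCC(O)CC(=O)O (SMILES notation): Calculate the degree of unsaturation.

1

Molecular formula: C11H22O4.
DoU = (2C + 2 + N − H − X) / 2, where X is the halogen count and O/S are ignored.
    = (2·11 + 2 + 0 − 22 − 0) / 2 = 2 / 2 = 1.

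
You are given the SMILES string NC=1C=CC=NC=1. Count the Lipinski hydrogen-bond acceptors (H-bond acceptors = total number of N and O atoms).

N atoms: 2; O atoms: 0.
Lipinski HBA = 2 + 0 = 2.

2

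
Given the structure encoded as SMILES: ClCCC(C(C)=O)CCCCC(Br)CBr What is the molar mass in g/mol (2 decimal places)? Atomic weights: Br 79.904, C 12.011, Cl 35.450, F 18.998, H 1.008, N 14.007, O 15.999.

First, the molecular formula is C11H19Br2ClO (counting implicit H from valence).
  Br: 2 × 79.904 = 159.808
  C: 11 × 12.011 = 132.121
  Cl: 1 × 35.450 = 35.450
  H: 19 × 1.008 = 19.152
  O: 1 × 15.999 = 15.999
Sum: 2×79.904 + 11×12.011 + 1×35.450 + 19×1.008 + 1×15.999 = 362.530 → 362.53 g/mol.

362.53 g/mol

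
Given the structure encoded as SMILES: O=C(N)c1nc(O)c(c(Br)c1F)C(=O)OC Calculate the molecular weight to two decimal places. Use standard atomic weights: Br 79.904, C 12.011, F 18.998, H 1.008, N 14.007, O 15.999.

First, the molecular formula is C8H6BrFN2O4 (counting implicit H from valence).
  Br: 1 × 79.904 = 79.904
  C: 8 × 12.011 = 96.088
  F: 1 × 18.998 = 18.998
  H: 6 × 1.008 = 6.048
  N: 2 × 14.007 = 28.014
  O: 4 × 15.999 = 63.996
Sum: 1×79.904 + 8×12.011 + 1×18.998 + 6×1.008 + 2×14.007 + 4×15.999 = 293.048 → 293.05 g/mol.

293.05 g/mol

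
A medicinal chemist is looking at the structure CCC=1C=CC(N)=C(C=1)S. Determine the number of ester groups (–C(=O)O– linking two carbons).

0

Scan the SMILES for the ester motif — none present.
Groups that are present: 1 primary amine, 1 thiol.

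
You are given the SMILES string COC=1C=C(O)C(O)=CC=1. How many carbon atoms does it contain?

Count every carbon token in the SMILES (each C, including those in ring-closure positions and inside branches).
Carbon count: 7.

7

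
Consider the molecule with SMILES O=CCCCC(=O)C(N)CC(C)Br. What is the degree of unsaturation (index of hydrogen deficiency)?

2

Degree of unsaturation = (number of rings) + (number of π bonds).
Ring closures in the SMILES: 0.
π bonds: 2 double bonds (each 1 DoU) → 2 DoU from unsaturation.
Total DoU = 0 + 2 = 2.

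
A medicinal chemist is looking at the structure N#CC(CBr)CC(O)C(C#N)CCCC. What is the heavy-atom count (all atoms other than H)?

Every atom symbol written in the SMILES (organic subset) is one heavy atom; implicit H are not written.
Heavy atoms by element → Br:1, C:11, N:2, O:1.
Total: 15.

15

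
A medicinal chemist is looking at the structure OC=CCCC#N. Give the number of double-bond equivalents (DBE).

3

Molecular formula: C5H7NO.
DoU = (2C + 2 + N − H − X) / 2, where X is the halogen count and O/S are ignored.
    = (2·5 + 2 + 1 − 7 − 0) / 2 = 6 / 2 = 3.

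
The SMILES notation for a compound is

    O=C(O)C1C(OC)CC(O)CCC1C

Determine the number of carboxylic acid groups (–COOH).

1

The carboxylic acid motif appears at heavy-atom position 2 in the SMILES.
Other groups present: 1 ether, 1 hydroxyl.
Carboxylic acid count: 1.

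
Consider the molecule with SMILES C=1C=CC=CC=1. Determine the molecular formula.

C6H6

Walk through each heavy atom and fill implicit hydrogens from standard valence (C 4, N 3, O 2, S 2, halogen 1):
  atom 1: C, bond orders sum to 3 (valence 4) → 1 H
  atom 2: C, bond orders sum to 3 (valence 4) → 1 H
  atom 3: C, bond orders sum to 3 (valence 4) → 1 H
  atom 4: C, bond orders sum to 3 (valence 4) → 1 H
  atom 5: C, bond orders sum to 3 (valence 4) → 1 H
  atom 6: C, bond orders sum to 3 (valence 4) → 1 H
Totals → C:6, H:6.
In Hill order: C6H6.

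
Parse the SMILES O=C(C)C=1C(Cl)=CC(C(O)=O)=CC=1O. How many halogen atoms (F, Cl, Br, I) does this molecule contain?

1

Halogen atoms appear at heavy-atom position 6 (1×Cl).
Other groups present: 1 carboxylic acid, 1 hydroxyl, 1 ketone.
Halogen count: 1.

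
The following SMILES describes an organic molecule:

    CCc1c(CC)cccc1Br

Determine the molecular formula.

Walk through each heavy atom and fill implicit hydrogens from standard valence (C 4, N 3, O 2, S 2, halogen 1); for lowercase aromatic atoms, an aromatic c carries 1 H when it has two neighbours and 0 H with three, and aromatic n carries 0 H:
  atom 1: C, bond orders sum to 1 (valence 4) → 3 H
  atom 2: C, bond orders sum to 2 (valence 4) → 2 H
  atom 3: aromatic c, 3 neighbours → 0 H
  atom 4: aromatic c, 3 neighbours → 0 H
  atom 5: C, bond orders sum to 2 (valence 4) → 2 H
  atom 6: C, bond orders sum to 1 (valence 4) → 3 H
  atom 7: aromatic c, 2 neighbours → 1 H
  atom 8: aromatic c, 2 neighbours → 1 H
  atom 9: aromatic c, 2 neighbours → 1 H
  atom 10: aromatic c, 3 neighbours → 0 H
  atom 11: Br (halogen, monovalent) → 0 H
Totals → C:10, H:13, Br:1.

C10H13Br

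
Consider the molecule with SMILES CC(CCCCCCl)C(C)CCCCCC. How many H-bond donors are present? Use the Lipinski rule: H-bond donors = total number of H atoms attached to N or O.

Donors: find every N or O and count the H atoms it carries.
  (no N or O atoms present)
Lipinski HBD = 0.

0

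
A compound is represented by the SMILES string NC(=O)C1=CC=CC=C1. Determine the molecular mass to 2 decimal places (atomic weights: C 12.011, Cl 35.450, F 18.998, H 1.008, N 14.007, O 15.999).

121.14 g/mol

First, the molecular formula is C7H7NO (counting implicit H from valence).
  C: 7 × 12.011 = 84.077
  H: 7 × 1.008 = 7.056
  N: 1 × 14.007 = 14.007
  O: 1 × 15.999 = 15.999
Sum: 7×12.011 + 7×1.008 + 1×14.007 + 1×15.999 = 121.139 → 121.14 g/mol.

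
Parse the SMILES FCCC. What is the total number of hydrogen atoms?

7

Walk through each heavy atom and fill implicit hydrogens from standard valence (C 4, N 3, O 2, S 2, halogen 1):
  atom 1: F (halogen, monovalent) → 0 H
  atom 2: C, bond orders sum to 2 (valence 4) → 2 H
  atom 3: C, bond orders sum to 2 (valence 4) → 2 H
  atom 4: C, bond orders sum to 1 (valence 4) → 3 H
Total hydrogens: 7.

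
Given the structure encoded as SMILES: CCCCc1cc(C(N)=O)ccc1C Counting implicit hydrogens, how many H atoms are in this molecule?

17

Walk through each heavy atom and fill implicit hydrogens from standard valence (C 4, N 3, O 2, S 2, halogen 1); for lowercase aromatic atoms, an aromatic c carries 1 H when it has two neighbours and 0 H with three, and aromatic n carries 0 H:
  atom 1: C, bond orders sum to 1 (valence 4) → 3 H
  atom 2: C, bond orders sum to 2 (valence 4) → 2 H
  atom 3: C, bond orders sum to 2 (valence 4) → 2 H
  atom 4: C, bond orders sum to 2 (valence 4) → 2 H
  atom 5: aromatic c, 3 neighbours → 0 H
  atom 6: aromatic c, 2 neighbours → 1 H
  atom 7: aromatic c, 3 neighbours → 0 H
  atom 8: C, bond orders sum to 4 (valence 4) → 0 H
  atom 9: N, bond orders sum to 1 (valence 3) → 2 H
  atom 10: O, bond orders sum to 2 (valence 2) → 0 H
  atom 11: aromatic c, 2 neighbours → 1 H
  atom 12: aromatic c, 2 neighbours → 1 H
  atom 13: aromatic c, 3 neighbours → 0 H
  atom 14: C, bond orders sum to 1 (valence 4) → 3 H
Total hydrogens: 17.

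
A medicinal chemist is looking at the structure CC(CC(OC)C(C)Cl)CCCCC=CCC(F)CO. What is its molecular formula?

Walk through each heavy atom and fill implicit hydrogens from standard valence (C 4, N 3, O 2, S 2, halogen 1):
  atom 1: C, bond orders sum to 1 (valence 4) → 3 H
  atom 2: C, bond orders sum to 3 (valence 4) → 1 H
  atom 3: C, bond orders sum to 2 (valence 4) → 2 H
  atom 4: C, bond orders sum to 3 (valence 4) → 1 H
  atom 5: O, bond orders sum to 2 (valence 2) → 0 H
  atom 6: C, bond orders sum to 1 (valence 4) → 3 H
  atom 7: C, bond orders sum to 3 (valence 4) → 1 H
  atom 8: C, bond orders sum to 1 (valence 4) → 3 H
  atom 9: Cl (halogen, monovalent) → 0 H
  atom 10: C, bond orders sum to 2 (valence 4) → 2 H
  atom 11: C, bond orders sum to 2 (valence 4) → 2 H
  atom 12: C, bond orders sum to 2 (valence 4) → 2 H
  atom 13: C, bond orders sum to 2 (valence 4) → 2 H
  atom 14: C, bond orders sum to 3 (valence 4) → 1 H
  atom 15: C, bond orders sum to 3 (valence 4) → 1 H
  atom 16: C, bond orders sum to 2 (valence 4) → 2 H
  atom 17: C, bond orders sum to 3 (valence 4) → 1 H
  atom 18: F (halogen, monovalent) → 0 H
  atom 19: C, bond orders sum to 2 (valence 4) → 2 H
  atom 20: O, bond orders sum to 1 (valence 2) → 1 H
Totals → C:16, H:30, Cl:1, F:1, O:2.
In Hill order: C16H30ClFO2.

C16H30ClFO2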